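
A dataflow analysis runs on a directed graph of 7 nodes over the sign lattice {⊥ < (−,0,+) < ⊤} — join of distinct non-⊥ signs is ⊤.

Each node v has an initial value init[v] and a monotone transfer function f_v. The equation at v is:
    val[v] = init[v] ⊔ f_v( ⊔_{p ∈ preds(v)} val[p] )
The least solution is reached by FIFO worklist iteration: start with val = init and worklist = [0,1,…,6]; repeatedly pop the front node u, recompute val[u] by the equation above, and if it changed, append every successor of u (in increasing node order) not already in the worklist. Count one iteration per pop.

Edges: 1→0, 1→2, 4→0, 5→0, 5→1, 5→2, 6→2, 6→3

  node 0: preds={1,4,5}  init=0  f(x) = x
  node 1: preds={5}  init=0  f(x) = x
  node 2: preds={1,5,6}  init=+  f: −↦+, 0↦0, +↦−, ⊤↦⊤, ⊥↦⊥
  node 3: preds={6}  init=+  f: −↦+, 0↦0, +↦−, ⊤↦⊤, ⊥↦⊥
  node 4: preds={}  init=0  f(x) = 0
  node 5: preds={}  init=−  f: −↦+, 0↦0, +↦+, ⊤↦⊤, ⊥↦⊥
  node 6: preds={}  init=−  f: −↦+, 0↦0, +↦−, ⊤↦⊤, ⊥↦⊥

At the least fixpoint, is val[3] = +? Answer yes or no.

yes

Worklist (8 pops):
  #1 pop 0: in=⊤ → ⊤ (was 0); enqueue []
  #2 pop 1: in=− → ⊤ (was 0); enqueue [0]
  #3 pop 2: in=⊤ → ⊤ (was +); enqueue []
  #4 pop 3: in=− → + (no change)
  #5 pop 4: in=⊥ → 0 (no change)
  #6 pop 5: in=⊥ → − (no change)
  #7 pop 6: in=⊥ → − (no change)
  #8 pop 0: in=⊤ → ⊤ (no change)

Fixpoint:
  val[0] = ⊤
  val[1] = ⊤
  val[2] = ⊤
  val[3] = +
  val[4] = 0
  val[5] = −
  val[6] = −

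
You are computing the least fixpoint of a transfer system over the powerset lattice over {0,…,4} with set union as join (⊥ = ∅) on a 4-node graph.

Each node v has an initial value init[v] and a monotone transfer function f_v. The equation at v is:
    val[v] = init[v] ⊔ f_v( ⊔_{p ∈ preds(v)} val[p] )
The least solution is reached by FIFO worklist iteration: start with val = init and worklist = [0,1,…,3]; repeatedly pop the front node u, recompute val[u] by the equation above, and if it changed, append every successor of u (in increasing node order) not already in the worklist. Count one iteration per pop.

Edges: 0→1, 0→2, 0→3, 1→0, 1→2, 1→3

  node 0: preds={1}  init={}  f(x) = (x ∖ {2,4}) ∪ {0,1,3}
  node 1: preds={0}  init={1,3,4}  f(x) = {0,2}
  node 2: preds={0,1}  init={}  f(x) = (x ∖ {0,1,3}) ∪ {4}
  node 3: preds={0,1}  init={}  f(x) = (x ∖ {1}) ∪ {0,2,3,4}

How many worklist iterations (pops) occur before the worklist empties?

5

Iteration log — 5 steps:
  step 1. node 0  ⊔preds={1,3,4}  new={0,1,3}  old={}  +wl: 
  step 2. node 1  ⊔preds={0,1,3}  new={0,1,2,3,4}  old={1,3,4}  +wl: 0
  step 3. node 2  ⊔preds={0,1,2,3,4}  new={2,4}  old={}  +wl: 
  step 4. node 3  ⊔preds={0,1,2,3,4}  new={0,2,3,4}  old={}  +wl: 
  step 5. node 0  ⊔preds={0,1,2,3,4}  new={0,1,3}  stable

Least fixpoint reached:
  node 0: {0,1,3}
  node 1: {0,1,2,3,4}
  node 2: {2,4}
  node 3: {0,2,3,4}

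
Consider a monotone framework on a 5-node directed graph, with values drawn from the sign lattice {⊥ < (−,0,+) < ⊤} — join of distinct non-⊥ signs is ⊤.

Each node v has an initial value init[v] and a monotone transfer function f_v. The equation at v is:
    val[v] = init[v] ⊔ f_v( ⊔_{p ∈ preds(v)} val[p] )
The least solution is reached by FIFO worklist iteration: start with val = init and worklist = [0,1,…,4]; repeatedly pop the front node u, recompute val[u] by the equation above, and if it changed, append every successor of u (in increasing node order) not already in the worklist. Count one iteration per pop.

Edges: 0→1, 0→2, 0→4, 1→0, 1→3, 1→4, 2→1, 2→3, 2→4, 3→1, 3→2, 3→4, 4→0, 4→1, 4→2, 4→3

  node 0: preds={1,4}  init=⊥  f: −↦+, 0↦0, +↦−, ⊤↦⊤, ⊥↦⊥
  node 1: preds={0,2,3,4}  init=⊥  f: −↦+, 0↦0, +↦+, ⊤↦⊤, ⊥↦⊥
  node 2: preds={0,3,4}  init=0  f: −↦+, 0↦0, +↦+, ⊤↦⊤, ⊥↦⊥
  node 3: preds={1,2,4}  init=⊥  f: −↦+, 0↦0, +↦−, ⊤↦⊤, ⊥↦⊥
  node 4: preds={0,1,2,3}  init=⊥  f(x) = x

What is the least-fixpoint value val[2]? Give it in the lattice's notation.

0

Worklist (10 pops):
  #1 pop 0: in=⊥ → ⊥ (no change)
  #2 pop 1: in=0 → 0 (was ⊥); enqueue [0]
  #3 pop 2: in=⊥ → 0 (no change)
  #4 pop 3: in=0 → 0 (was ⊥); enqueue [1,2]
  #5 pop 4: in=0 → 0 (was ⊥); enqueue [3]
  #6 pop 0: in=0 → 0 (was ⊥); enqueue [4]
  #7 pop 1: in=0 → 0 (no change)
  #8 pop 2: in=0 → 0 (no change)
  #9 pop 3: in=0 → 0 (no change)
  #10 pop 4: in=0 → 0 (no change)

Fixpoint:
  val[0] = 0
  val[1] = 0
  val[2] = 0
  val[3] = 0
  val[4] = 0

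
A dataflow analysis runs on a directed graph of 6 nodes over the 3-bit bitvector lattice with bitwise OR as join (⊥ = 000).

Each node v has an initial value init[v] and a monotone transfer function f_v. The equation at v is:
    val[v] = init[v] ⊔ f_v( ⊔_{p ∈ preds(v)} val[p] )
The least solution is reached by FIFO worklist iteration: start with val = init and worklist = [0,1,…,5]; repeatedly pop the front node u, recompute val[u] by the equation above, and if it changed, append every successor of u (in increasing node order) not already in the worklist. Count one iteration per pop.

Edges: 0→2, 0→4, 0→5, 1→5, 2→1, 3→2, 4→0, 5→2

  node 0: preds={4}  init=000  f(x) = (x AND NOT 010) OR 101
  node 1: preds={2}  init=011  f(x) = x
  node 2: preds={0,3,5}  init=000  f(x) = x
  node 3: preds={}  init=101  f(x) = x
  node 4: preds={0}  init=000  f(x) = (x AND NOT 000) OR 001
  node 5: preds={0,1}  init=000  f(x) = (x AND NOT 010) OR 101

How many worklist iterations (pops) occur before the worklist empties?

Trace (10 dequeues):
  [1] u=0 | in 000 | out 101 | prev 000 | push {}
  [2] u=1 | in 000 | out 011 | ==
  [3] u=2 | in 101 | out 101 | prev 000 | push {1}
  [4] u=3 | in 000 | out 101 | ==
  [5] u=4 | in 101 | out 101 | prev 000 | push {0}
  [6] u=5 | in 111 | out 101 | prev 000 | push {2}
  [7] u=1 | in 101 | out 111 | prev 011 | push {5}
  [8] u=0 | in 101 | out 101 | ==
  [9] u=2 | in 101 | out 101 | ==
  [10] u=5 | in 111 | out 101 | ==

Converged values:
  [0] 101
  [1] 111
  [2] 101
  [3] 101
  [4] 101
  [5] 101

10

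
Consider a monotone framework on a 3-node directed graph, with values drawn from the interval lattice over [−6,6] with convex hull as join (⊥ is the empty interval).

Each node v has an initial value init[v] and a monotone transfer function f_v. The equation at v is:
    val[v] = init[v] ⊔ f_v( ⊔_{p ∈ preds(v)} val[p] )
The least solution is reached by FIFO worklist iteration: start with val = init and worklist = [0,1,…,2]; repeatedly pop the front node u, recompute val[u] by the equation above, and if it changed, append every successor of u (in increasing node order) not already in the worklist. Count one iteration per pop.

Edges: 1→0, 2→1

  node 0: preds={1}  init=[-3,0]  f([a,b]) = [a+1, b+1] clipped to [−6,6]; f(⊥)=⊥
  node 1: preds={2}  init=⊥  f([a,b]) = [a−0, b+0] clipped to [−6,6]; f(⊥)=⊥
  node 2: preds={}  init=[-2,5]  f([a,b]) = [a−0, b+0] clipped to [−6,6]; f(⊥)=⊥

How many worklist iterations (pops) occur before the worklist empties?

4

Trace (4 dequeues):
  [1] u=0 | in ⊥ | out [-3,0] | ==
  [2] u=1 | in [-2,5] | out [-2,5] | prev ⊥ | push {0}
  [3] u=2 | in ⊥ | out [-2,5] | ==
  [4] u=0 | in [-2,5] | out [-3,6] | prev [-3,0] | push {}

Converged values:
  [0] [-3,6]
  [1] [-2,5]
  [2] [-2,5]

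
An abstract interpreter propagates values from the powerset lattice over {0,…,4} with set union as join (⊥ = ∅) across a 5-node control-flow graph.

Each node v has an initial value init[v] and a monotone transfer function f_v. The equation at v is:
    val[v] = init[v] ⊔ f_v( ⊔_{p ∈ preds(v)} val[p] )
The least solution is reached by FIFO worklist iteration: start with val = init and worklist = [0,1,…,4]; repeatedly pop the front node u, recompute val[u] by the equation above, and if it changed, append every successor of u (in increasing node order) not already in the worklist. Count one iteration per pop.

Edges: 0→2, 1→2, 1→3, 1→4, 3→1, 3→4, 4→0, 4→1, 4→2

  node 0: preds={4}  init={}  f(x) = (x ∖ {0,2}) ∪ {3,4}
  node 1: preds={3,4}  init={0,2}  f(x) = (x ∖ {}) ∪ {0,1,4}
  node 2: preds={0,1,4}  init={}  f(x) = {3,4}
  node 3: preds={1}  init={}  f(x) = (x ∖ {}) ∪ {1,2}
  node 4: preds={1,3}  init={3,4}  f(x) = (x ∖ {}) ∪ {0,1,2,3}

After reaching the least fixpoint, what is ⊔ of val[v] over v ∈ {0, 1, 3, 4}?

Worklist (8 pops):
  #1 pop 0: in={3,4} → {3,4} (was {}); enqueue []
  #2 pop 1: in={3,4} → {0,1,2,3,4} (was {0,2}); enqueue []
  #3 pop 2: in={0,1,2,3,4} → {3,4} (was {}); enqueue []
  #4 pop 3: in={0,1,2,3,4} → {0,1,2,3,4} (was {}); enqueue [1]
  #5 pop 4: in={0,1,2,3,4} → {0,1,2,3,4} (was {3,4}); enqueue [0,2]
  #6 pop 1: in={0,1,2,3,4} → {0,1,2,3,4} (no change)
  #7 pop 0: in={0,1,2,3,4} → {1,3,4} (was {3,4}); enqueue []
  #8 pop 2: in={0,1,2,3,4} → {3,4} (no change)

Fixpoint:
  val[0] = {1,3,4}
  val[1] = {0,1,2,3,4}
  val[2] = {3,4}
  val[3] = {0,1,2,3,4}
  val[4] = {0,1,2,3,4}

{0,1,2,3,4}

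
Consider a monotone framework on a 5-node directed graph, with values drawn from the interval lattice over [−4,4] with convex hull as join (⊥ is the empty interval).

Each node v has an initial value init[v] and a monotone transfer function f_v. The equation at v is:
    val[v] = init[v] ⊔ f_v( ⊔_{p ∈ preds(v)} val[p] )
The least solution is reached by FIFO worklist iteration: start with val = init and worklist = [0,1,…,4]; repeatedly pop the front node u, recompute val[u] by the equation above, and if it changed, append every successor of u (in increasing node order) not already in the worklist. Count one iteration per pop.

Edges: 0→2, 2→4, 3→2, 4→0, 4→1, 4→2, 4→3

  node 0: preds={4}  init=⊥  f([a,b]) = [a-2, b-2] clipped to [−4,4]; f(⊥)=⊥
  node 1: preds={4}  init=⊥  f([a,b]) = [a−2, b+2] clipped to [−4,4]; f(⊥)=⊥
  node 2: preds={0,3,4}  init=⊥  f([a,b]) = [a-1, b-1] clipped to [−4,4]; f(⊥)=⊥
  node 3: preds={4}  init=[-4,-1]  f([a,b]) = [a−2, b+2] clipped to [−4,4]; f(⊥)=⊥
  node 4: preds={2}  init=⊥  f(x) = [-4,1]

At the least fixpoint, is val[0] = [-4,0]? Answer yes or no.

no

Iteration log — 12 steps:
  step 1. node 0  ⊔preds=⊥  new=⊥  stable
  step 2. node 1  ⊔preds=⊥  new=⊥  stable
  step 3. node 2  ⊔preds=[-4,-1]  new=[-4,-2]  old=⊥  +wl: 
  step 4. node 3  ⊔preds=⊥  new=[-4,-1]  stable
  step 5. node 4  ⊔preds=[-4,-2]  new=[-4,1]  old=⊥  +wl: 0,1,2,3
  step 6. node 0  ⊔preds=[-4,1]  new=[-4,-1]  old=⊥  +wl: 
  step 7. node 1  ⊔preds=[-4,1]  new=[-4,3]  old=⊥  +wl: 
  step 8. node 2  ⊔preds=[-4,1]  new=[-4,0]  old=[-4,-2]  +wl: 4
  step 9. node 3  ⊔preds=[-4,1]  new=[-4,3]  old=[-4,-1]  +wl: 2
  step 10. node 4  ⊔preds=[-4,0]  new=[-4,1]  stable
  step 11. node 2  ⊔preds=[-4,3]  new=[-4,2]  old=[-4,0]  +wl: 4
  step 12. node 4  ⊔preds=[-4,2]  new=[-4,1]  stable

Least fixpoint reached:
  node 0: [-4,-1]
  node 1: [-4,3]
  node 2: [-4,2]
  node 3: [-4,3]
  node 4: [-4,1]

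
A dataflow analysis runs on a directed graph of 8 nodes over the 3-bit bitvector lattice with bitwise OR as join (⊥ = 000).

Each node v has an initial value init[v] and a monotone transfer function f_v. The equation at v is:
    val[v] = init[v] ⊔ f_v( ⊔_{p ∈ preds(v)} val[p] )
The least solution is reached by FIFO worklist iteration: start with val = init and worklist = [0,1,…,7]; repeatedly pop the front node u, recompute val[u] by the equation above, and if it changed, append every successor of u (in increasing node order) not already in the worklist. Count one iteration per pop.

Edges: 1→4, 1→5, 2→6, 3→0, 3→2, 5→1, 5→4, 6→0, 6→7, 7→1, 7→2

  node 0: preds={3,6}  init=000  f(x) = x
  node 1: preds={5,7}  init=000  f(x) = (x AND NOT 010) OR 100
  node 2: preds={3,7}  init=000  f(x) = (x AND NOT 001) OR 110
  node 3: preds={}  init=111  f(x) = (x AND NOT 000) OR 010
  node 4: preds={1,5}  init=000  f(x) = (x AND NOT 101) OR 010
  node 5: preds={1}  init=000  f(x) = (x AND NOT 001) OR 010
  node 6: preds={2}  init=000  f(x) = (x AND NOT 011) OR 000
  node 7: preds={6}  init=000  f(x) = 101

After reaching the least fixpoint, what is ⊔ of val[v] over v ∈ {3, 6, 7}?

111

Iteration log — 13 steps:
  step 1. node 0  ⊔preds=111  new=111  old=000  +wl: 
  step 2. node 1  ⊔preds=000  new=100  old=000  +wl: 
  step 3. node 2  ⊔preds=111  new=110  old=000  +wl: 
  step 4. node 3  ⊔preds=000  new=111  stable
  step 5. node 4  ⊔preds=100  new=010  old=000  +wl: 
  step 6. node 5  ⊔preds=100  new=110  old=000  +wl: 1,4
  step 7. node 6  ⊔preds=110  new=100  old=000  +wl: 0
  step 8. node 7  ⊔preds=100  new=101  old=000  +wl: 2
  step 9. node 1  ⊔preds=111  new=101  old=100  +wl: 5
  step 10. node 4  ⊔preds=111  new=010  stable
  step 11. node 0  ⊔preds=111  new=111  stable
  step 12. node 2  ⊔preds=111  new=110  stable
  step 13. node 5  ⊔preds=101  new=110  stable

Least fixpoint reached:
  node 0: 111
  node 1: 101
  node 2: 110
  node 3: 111
  node 4: 010
  node 5: 110
  node 6: 100
  node 7: 101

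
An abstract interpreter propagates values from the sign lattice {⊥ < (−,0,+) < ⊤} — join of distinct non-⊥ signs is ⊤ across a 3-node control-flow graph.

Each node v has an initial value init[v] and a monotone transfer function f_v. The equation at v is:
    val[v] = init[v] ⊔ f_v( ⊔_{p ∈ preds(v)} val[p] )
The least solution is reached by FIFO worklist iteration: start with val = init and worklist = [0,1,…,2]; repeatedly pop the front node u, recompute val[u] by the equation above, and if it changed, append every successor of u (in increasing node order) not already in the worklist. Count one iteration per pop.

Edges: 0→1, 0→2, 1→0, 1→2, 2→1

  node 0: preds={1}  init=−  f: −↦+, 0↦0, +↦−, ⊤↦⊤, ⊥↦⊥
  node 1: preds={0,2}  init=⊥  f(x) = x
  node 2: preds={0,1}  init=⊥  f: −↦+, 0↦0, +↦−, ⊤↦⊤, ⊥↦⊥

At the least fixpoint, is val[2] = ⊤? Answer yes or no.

yes

Worklist (8 pops):
  #1 pop 0: in=⊥ → − (no change)
  #2 pop 1: in=− → − (was ⊥); enqueue [0]
  #3 pop 2: in=− → + (was ⊥); enqueue [1]
  #4 pop 0: in=− → ⊤ (was −); enqueue [2]
  #5 pop 1: in=⊤ → ⊤ (was −); enqueue [0]
  #6 pop 2: in=⊤ → ⊤ (was +); enqueue [1]
  #7 pop 0: in=⊤ → ⊤ (no change)
  #8 pop 1: in=⊤ → ⊤ (no change)

Fixpoint:
  val[0] = ⊤
  val[1] = ⊤
  val[2] = ⊤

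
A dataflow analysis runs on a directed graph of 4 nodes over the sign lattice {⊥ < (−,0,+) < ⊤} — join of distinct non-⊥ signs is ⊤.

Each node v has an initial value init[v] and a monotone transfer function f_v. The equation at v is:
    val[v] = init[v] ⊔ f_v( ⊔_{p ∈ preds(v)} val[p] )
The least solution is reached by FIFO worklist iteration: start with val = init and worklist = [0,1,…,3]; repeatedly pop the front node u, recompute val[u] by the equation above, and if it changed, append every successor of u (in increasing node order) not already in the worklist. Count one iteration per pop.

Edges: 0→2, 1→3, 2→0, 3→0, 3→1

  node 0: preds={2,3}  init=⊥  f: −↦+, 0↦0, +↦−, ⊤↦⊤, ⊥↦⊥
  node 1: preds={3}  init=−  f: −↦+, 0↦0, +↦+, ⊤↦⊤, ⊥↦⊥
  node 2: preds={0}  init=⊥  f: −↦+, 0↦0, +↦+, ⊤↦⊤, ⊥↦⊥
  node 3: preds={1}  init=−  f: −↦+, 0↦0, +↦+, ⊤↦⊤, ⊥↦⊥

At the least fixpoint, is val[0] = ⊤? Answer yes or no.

Iteration log — 8 steps:
  step 1. node 0  ⊔preds=−  new=+  old=⊥  +wl: 
  step 2. node 1  ⊔preds=−  new=⊤  old=−  +wl: 
  step 3. node 2  ⊔preds=+  new=+  old=⊥  +wl: 0
  step 4. node 3  ⊔preds=⊤  new=⊤  old=−  +wl: 1
  step 5. node 0  ⊔preds=⊤  new=⊤  old=+  +wl: 2
  step 6. node 1  ⊔preds=⊤  new=⊤  stable
  step 7. node 2  ⊔preds=⊤  new=⊤  old=+  +wl: 0
  step 8. node 0  ⊔preds=⊤  new=⊤  stable

Least fixpoint reached:
  node 0: ⊤
  node 1: ⊤
  node 2: ⊤
  node 3: ⊤

yes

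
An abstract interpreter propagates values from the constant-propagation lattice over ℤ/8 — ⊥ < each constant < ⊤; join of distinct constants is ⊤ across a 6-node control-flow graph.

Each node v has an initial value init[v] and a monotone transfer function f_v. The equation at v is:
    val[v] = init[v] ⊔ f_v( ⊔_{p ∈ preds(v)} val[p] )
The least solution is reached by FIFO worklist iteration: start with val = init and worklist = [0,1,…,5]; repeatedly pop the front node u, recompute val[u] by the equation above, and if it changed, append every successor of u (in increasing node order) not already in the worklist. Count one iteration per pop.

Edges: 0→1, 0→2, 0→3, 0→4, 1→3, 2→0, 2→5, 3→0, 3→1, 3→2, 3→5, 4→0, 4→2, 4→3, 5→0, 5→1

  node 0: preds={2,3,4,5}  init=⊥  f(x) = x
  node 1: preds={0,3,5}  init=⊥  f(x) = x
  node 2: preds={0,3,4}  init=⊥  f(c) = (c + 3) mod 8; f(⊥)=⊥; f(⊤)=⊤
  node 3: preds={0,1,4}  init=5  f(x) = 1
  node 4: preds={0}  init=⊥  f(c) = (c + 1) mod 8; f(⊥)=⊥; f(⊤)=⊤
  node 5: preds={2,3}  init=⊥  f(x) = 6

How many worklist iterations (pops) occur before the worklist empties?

15

Worklist (15 pops):
  #1 pop 0: in=5 → 5 (was ⊥); enqueue []
  #2 pop 1: in=5 → 5 (was ⊥); enqueue []
  #3 pop 2: in=5 → 0 (was ⊥); enqueue [0]
  #4 pop 3: in=5 → ⊤ (was 5); enqueue [1,2]
  #5 pop 4: in=5 → 6 (was ⊥); enqueue [3]
  #6 pop 5: in=⊤ → 6 (was ⊥); enqueue []
  #7 pop 0: in=⊤ → ⊤ (was 5); enqueue [4]
  #8 pop 1: in=⊤ → ⊤ (was 5); enqueue []
  #9 pop 2: in=⊤ → ⊤ (was 0); enqueue [0,5]
  #10 pop 3: in=⊤ → ⊤ (no change)
  #11 pop 4: in=⊤ → ⊤ (was 6); enqueue [2,3]
  #12 pop 0: in=⊤ → ⊤ (no change)
  #13 pop 5: in=⊤ → 6 (no change)
  #14 pop 2: in=⊤ → ⊤ (no change)
  #15 pop 3: in=⊤ → ⊤ (no change)

Fixpoint:
  val[0] = ⊤
  val[1] = ⊤
  val[2] = ⊤
  val[3] = ⊤
  val[4] = ⊤
  val[5] = 6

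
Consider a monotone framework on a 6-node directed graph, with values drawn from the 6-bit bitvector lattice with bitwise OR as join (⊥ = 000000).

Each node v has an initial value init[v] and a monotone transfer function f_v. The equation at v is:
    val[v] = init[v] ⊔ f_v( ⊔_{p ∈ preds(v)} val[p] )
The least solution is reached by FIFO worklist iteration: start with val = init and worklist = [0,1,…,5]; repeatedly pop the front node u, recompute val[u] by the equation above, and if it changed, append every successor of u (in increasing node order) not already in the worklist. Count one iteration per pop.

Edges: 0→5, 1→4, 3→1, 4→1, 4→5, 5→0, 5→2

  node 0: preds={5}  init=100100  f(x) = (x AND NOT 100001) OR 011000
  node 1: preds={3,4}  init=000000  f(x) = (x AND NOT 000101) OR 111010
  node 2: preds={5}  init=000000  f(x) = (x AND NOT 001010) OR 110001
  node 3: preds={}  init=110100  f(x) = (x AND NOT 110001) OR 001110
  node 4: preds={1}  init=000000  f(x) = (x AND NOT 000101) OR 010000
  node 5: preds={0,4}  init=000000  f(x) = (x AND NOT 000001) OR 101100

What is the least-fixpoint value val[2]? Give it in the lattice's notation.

110101

Iteration log — 10 steps:
  step 1. node 0  ⊔preds=000000  new=111100  old=100100  +wl: 
  step 2. node 1  ⊔preds=110100  new=111010  old=000000  +wl: 
  step 3. node 2  ⊔preds=000000  new=110001  old=000000  +wl: 
  step 4. node 3  ⊔preds=000000  new=111110  old=110100  +wl: 1
  step 5. node 4  ⊔preds=111010  new=111010  old=000000  +wl: 
  step 6. node 5  ⊔preds=111110  new=111110  old=000000  +wl: 0,2
  step 7. node 1  ⊔preds=111110  new=111010  stable
  step 8. node 0  ⊔preds=111110  new=111110  old=111100  +wl: 5
  step 9. node 2  ⊔preds=111110  new=110101  old=110001  +wl: 
  step 10. node 5  ⊔preds=111110  new=111110  stable

Least fixpoint reached:
  node 0: 111110
  node 1: 111010
  node 2: 110101
  node 3: 111110
  node 4: 111010
  node 5: 111110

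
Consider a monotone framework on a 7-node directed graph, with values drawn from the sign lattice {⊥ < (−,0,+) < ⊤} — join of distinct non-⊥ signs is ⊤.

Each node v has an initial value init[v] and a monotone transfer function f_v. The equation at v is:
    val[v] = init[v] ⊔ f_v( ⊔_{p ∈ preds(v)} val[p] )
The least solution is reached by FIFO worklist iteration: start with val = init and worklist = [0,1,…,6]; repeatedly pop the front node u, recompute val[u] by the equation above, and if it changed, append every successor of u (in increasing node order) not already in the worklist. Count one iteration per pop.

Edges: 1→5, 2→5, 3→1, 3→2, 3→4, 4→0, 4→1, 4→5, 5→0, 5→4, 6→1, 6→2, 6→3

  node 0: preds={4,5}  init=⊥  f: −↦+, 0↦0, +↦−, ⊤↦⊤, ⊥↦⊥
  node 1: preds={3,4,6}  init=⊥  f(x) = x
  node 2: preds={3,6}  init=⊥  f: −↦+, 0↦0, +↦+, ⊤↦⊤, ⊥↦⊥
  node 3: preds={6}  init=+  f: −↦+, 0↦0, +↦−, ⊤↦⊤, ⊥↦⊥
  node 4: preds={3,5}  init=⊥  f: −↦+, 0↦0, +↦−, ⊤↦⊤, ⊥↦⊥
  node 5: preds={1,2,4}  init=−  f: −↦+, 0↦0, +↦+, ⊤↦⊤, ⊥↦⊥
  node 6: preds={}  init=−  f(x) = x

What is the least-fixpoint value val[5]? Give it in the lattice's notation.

Trace (10 dequeues):
  [1] u=0 | in − | out + | prev ⊥ | push {}
  [2] u=1 | in ⊤ | out ⊤ | prev ⊥ | push {}
  [3] u=2 | in ⊤ | out ⊤ | prev ⊥ | push {}
  [4] u=3 | in − | out + | ==
  [5] u=4 | in ⊤ | out ⊤ | prev ⊥ | push {0,1}
  [6] u=5 | in ⊤ | out ⊤ | prev − | push {4}
  [7] u=6 | in ⊥ | out − | ==
  [8] u=0 | in ⊤ | out ⊤ | prev + | push {}
  [9] u=1 | in ⊤ | out ⊤ | ==
  [10] u=4 | in ⊤ | out ⊤ | ==

Converged values:
  [0] ⊤
  [1] ⊤
  [2] ⊤
  [3] +
  [4] ⊤
  [5] ⊤
  [6] −

⊤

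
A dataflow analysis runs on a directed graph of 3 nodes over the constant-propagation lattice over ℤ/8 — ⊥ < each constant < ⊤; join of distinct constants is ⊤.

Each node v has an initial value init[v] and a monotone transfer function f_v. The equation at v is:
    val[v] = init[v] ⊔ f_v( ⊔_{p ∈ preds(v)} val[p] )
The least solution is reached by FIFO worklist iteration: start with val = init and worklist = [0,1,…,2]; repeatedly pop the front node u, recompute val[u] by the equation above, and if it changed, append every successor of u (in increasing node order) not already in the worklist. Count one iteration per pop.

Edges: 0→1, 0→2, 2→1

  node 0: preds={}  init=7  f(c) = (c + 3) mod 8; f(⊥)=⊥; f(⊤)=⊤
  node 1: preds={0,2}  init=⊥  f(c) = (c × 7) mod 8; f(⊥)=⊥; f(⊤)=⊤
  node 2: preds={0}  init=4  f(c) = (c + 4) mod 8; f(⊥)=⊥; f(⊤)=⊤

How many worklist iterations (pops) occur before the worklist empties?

4

Trace (4 dequeues):
  [1] u=0 | in ⊥ | out 7 | ==
  [2] u=1 | in ⊤ | out ⊤ | prev ⊥ | push {}
  [3] u=2 | in 7 | out ⊤ | prev 4 | push {1}
  [4] u=1 | in ⊤ | out ⊤ | ==

Converged values:
  [0] 7
  [1] ⊤
  [2] ⊤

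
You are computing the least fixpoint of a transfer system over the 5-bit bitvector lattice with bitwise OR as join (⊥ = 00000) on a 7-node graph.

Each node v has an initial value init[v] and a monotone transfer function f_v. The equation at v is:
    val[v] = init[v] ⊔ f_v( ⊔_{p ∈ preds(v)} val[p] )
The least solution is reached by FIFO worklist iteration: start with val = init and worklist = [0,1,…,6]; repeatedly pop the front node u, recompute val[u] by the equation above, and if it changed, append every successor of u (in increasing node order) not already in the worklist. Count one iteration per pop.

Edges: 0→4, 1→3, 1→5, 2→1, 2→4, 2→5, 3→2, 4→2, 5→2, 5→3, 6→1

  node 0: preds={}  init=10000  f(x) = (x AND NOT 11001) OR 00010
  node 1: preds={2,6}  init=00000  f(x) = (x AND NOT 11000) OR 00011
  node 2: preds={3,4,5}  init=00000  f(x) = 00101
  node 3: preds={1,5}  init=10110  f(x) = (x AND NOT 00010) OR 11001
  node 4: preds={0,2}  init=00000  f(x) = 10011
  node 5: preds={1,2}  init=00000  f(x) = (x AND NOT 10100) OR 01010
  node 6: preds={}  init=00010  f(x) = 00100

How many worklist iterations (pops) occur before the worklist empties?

11

Trace (11 dequeues):
  [1] u=0 | in 00000 | out 10010 | prev 10000 | push {}
  [2] u=1 | in 00010 | out 00011 | prev 00000 | push {}
  [3] u=2 | in 10110 | out 00101 | prev 00000 | push {1}
  [4] u=3 | in 00011 | out 11111 | prev 10110 | push {2}
  [5] u=4 | in 10111 | out 10011 | prev 00000 | push {}
  [6] u=5 | in 00111 | out 01011 | prev 00000 | push {3}
  [7] u=6 | in 00000 | out 00110 | prev 00010 | push {}
  [8] u=1 | in 00111 | out 00111 | prev 00011 | push {5}
  [9] u=2 | in 11111 | out 00101 | ==
  [10] u=3 | in 01111 | out 11111 | ==
  [11] u=5 | in 00111 | out 01011 | ==

Converged values:
  [0] 10010
  [1] 00111
  [2] 00101
  [3] 11111
  [4] 10011
  [5] 01011
  [6] 00110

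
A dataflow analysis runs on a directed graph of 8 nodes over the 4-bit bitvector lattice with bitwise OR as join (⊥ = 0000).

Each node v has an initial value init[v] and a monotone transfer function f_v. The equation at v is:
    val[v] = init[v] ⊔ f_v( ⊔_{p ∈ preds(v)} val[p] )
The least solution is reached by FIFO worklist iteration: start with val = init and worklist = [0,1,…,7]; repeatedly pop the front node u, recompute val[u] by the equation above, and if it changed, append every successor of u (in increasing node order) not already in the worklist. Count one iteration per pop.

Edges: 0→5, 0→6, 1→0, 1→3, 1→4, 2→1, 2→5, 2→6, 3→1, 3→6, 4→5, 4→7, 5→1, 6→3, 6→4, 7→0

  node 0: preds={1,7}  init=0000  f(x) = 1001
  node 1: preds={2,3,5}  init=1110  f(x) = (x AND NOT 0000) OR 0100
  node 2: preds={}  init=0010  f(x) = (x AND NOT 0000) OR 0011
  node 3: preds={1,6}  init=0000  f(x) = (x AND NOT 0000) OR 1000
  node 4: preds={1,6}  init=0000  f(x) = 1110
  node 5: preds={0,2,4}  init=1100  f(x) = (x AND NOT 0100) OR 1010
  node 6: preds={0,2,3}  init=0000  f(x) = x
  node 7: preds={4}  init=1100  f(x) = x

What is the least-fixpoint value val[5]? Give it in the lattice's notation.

1111

Trace (14 dequeues):
  [1] u=0 | in 1110 | out 1001 | prev 0000 | push {}
  [2] u=1 | in 1110 | out 1110 | ==
  [3] u=2 | in 0000 | out 0011 | prev 0010 | push {1}
  [4] u=3 | in 1110 | out 1110 | prev 0000 | push {}
  [5] u=4 | in 1110 | out 1110 | prev 0000 | push {}
  [6] u=5 | in 1111 | out 1111 | prev 1100 | push {}
  [7] u=6 | in 1111 | out 1111 | prev 0000 | push {3,4}
  [8] u=7 | in 1110 | out 1110 | prev 1100 | push {0}
  [9] u=1 | in 1111 | out 1111 | prev 1110 | push {}
  [10] u=3 | in 1111 | out 1111 | prev 1110 | push {1,6}
  [11] u=4 | in 1111 | out 1110 | ==
  [12] u=0 | in 1111 | out 1001 | ==
  [13] u=1 | in 1111 | out 1111 | ==
  [14] u=6 | in 1111 | out 1111 | ==

Converged values:
  [0] 1001
  [1] 1111
  [2] 0011
  [3] 1111
  [4] 1110
  [5] 1111
  [6] 1111
  [7] 1110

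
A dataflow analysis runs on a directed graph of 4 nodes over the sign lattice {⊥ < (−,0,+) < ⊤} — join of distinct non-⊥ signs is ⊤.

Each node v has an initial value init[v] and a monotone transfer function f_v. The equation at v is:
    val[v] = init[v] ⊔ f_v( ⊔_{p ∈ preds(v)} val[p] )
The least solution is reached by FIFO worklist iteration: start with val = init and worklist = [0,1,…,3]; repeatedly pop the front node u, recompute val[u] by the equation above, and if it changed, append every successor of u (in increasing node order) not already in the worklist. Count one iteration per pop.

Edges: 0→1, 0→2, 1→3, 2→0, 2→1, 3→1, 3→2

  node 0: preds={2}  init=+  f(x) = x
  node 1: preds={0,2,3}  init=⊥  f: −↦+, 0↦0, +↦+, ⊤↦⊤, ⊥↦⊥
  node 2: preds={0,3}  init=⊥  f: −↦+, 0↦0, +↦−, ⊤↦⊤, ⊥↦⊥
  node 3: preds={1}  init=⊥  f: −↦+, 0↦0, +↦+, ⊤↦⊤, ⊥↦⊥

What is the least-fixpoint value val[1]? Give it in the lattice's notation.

⊤

Worklist (11 pops):
  #1 pop 0: in=⊥ → + (no change)
  #2 pop 1: in=+ → + (was ⊥); enqueue []
  #3 pop 2: in=+ → − (was ⊥); enqueue [0,1]
  #4 pop 3: in=+ → + (was ⊥); enqueue [2]
  #5 pop 0: in=− → ⊤ (was +); enqueue []
  #6 pop 1: in=⊤ → ⊤ (was +); enqueue [3]
  #7 pop 2: in=⊤ → ⊤ (was −); enqueue [0,1]
  #8 pop 3: in=⊤ → ⊤ (was +); enqueue [2]
  #9 pop 0: in=⊤ → ⊤ (no change)
  #10 pop 1: in=⊤ → ⊤ (no change)
  #11 pop 2: in=⊤ → ⊤ (no change)

Fixpoint:
  val[0] = ⊤
  val[1] = ⊤
  val[2] = ⊤
  val[3] = ⊤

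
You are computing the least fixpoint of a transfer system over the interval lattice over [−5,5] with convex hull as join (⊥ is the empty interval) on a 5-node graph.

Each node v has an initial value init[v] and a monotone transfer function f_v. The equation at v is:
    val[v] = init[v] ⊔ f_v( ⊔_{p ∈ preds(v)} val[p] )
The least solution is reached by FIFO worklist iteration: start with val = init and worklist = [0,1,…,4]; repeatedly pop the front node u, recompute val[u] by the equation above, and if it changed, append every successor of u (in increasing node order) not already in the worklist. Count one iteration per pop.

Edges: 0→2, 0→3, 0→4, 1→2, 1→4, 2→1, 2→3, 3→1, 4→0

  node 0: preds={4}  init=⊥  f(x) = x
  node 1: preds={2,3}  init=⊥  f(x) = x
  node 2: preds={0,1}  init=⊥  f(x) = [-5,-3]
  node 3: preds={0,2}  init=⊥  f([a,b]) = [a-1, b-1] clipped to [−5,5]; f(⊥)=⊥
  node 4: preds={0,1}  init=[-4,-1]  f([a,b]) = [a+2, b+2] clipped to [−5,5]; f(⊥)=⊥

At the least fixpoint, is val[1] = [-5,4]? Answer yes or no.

Worklist (23 pops):
  #1 pop 0: in=[-4,-1] → [-4,-1] (was ⊥); enqueue []
  #2 pop 1: in=⊥ → ⊥ (no change)
  #3 pop 2: in=[-4,-1] → [-5,-3] (was ⊥); enqueue [1]
  #4 pop 3: in=[-5,-1] → [-5,-2] (was ⊥); enqueue []
  #5 pop 4: in=[-4,-1] → [-4,1] (was [-4,-1]); enqueue [0]
  #6 pop 1: in=[-5,-2] → [-5,-2] (was ⊥); enqueue [2,4]
  #7 pop 0: in=[-4,1] → [-4,1] (was [-4,-1]); enqueue [3]
  #8 pop 2: in=[-5,1] → [-5,-3] (no change)
  #9 pop 4: in=[-5,1] → [-4,3] (was [-4,1]); enqueue [0]
  #10 pop 3: in=[-5,1] → [-5,0] (was [-5,-2]); enqueue [1]
  #11 pop 0: in=[-4,3] → [-4,3] (was [-4,1]); enqueue [2,3,4]
  #12 pop 1: in=[-5,0] → [-5,0] (was [-5,-2]); enqueue []
  #13 pop 2: in=[-5,3] → [-5,-3] (no change)
  #14 pop 3: in=[-5,3] → [-5,2] (was [-5,0]); enqueue [1]
  #15 pop 4: in=[-5,3] → [-4,5] (was [-4,3]); enqueue [0]
  #16 pop 1: in=[-5,2] → [-5,2] (was [-5,0]); enqueue [2,4]
  #17 pop 0: in=[-4,5] → [-4,5] (was [-4,3]); enqueue [3]
  #18 pop 2: in=[-5,5] → [-5,-3] (no change)
  #19 pop 4: in=[-5,5] → [-4,5] (no change)
  #20 pop 3: in=[-5,5] → [-5,4] (was [-5,2]); enqueue [1]
  #21 pop 1: in=[-5,4] → [-5,4] (was [-5,2]); enqueue [2,4]
  #22 pop 2: in=[-5,5] → [-5,-3] (no change)
  #23 pop 4: in=[-5,5] → [-4,5] (no change)

Fixpoint:
  val[0] = [-4,5]
  val[1] = [-5,4]
  val[2] = [-5,-3]
  val[3] = [-5,4]
  val[4] = [-4,5]

yes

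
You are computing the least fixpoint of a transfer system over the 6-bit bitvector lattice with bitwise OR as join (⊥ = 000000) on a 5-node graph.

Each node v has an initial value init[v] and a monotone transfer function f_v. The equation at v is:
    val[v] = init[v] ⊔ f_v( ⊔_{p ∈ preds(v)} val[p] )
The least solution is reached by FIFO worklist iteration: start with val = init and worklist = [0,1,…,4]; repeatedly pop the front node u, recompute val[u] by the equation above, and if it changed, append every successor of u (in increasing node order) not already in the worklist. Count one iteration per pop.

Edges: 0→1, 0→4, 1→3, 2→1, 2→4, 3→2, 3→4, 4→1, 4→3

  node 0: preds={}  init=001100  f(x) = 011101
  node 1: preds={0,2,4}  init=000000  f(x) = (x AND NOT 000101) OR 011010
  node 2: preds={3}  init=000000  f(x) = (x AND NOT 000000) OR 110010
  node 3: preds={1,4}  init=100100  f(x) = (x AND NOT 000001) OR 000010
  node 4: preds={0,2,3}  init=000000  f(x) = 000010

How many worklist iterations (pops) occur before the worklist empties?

10

Iteration log — 10 steps:
  step 1. node 0  ⊔preds=000000  new=011101  old=001100  +wl: 
  step 2. node 1  ⊔preds=011101  new=011010  old=000000  +wl: 
  step 3. node 2  ⊔preds=100100  new=110110  old=000000  +wl: 1
  step 4. node 3  ⊔preds=011010  new=111110  old=100100  +wl: 2
  step 5. node 4  ⊔preds=111111  new=000010  old=000000  +wl: 3
  step 6. node 1  ⊔preds=111111  new=111010  old=011010  +wl: 
  step 7. node 2  ⊔preds=111110  new=111110  old=110110  +wl: 1,4
  step 8. node 3  ⊔preds=111010  new=111110  stable
  step 9. node 1  ⊔preds=111111  new=111010  stable
  step 10. node 4  ⊔preds=111111  new=000010  stable

Least fixpoint reached:
  node 0: 011101
  node 1: 111010
  node 2: 111110
  node 3: 111110
  node 4: 000010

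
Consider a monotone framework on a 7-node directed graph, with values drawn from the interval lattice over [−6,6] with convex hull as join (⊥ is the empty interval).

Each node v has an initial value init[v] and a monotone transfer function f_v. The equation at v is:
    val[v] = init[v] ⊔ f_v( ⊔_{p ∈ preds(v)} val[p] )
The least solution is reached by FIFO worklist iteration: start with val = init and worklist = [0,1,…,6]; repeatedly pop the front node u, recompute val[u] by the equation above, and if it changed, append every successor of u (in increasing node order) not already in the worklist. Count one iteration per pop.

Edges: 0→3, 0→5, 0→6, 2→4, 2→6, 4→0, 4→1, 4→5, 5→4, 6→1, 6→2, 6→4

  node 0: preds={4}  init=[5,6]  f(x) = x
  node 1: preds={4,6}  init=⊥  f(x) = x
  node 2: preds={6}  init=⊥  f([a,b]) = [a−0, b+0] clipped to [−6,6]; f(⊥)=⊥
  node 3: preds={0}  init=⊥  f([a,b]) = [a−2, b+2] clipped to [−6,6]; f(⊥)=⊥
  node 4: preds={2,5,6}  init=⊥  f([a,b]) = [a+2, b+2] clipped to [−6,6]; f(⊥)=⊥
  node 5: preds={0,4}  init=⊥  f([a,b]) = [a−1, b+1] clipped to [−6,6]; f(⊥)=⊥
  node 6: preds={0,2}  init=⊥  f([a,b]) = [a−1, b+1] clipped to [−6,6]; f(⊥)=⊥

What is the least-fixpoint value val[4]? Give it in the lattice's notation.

[-4,6]

Trace (86 dequeues):
  [1] u=0 | in ⊥ | out [5,6] | ==
  [2] u=1 | in ⊥ | out ⊥ | ==
  [3] u=2 | in ⊥ | out ⊥ | ==
  [4] u=3 | in [5,6] | out [3,6] | prev ⊥ | push {}
  [5] u=4 | in ⊥ | out ⊥ | ==
  [6] u=5 | in [5,6] | out [4,6] | prev ⊥ | push {4}
  [7] u=6 | in [5,6] | out [4,6] | prev ⊥ | push {1,2}
  [8] u=4 | in [4,6] | out [6,6] | prev ⊥ | push {0,5}
  [9] u=1 | in [4,6] | out [4,6] | prev ⊥ | push {}
  [10] u=2 | in [4,6] | out [4,6] | prev ⊥ | push {4,6}
  [11] u=0 | in [6,6] | out [5,6] | ==
  [12] u=5 | in [5,6] | out [4,6] | ==
  [13] u=4 | in [4,6] | out [6,6] | ==
  [14] u=6 | in [4,6] | out [3,6] | prev [4,6] | push {1,2,4}
  [15] u=1 | in [3,6] | out [3,6] | prev [4,6] | push {}
  [16] u=2 | in [3,6] | out [3,6] | prev [4,6] | push {6}
  [17] u=4 | in [3,6] | out [5,6] | prev [6,6] | push {0,1,5}
  [18] u=6 | in [3,6] | out [2,6] | prev [3,6] | push {2,4}
  [19] u=0 | in [5,6] | out [5,6] | ==
  [20] u=1 | in [2,6] | out [2,6] | prev [3,6] | push {}
  [21] u=5 | in [5,6] | out [4,6] | ==
  [22] u=2 | in [2,6] | out [2,6] | prev [3,6] | push {6}
  [23] u=4 | in [2,6] | out [4,6] | prev [5,6] | push {0,1,5}
  [24] u=6 | in [2,6] | out [1,6] | prev [2,6] | push {2,4}
  [25] u=0 | in [4,6] | out [4,6] | prev [5,6] | push {3,6}
  [26] u=1 | in [1,6] | out [1,6] | prev [2,6] | push {}
  [27] u=5 | in [4,6] | out [3,6] | prev [4,6] | push {}
  [28] u=2 | in [1,6] | out [1,6] | prev [2,6] | push {}
  [29] u=4 | in [1,6] | out [3,6] | prev [4,6] | push {0,1,5}
  [30] u=3 | in [4,6] | out [2,6] | prev [3,6] | push {}
  [31] u=6 | in [1,6] | out [0,6] | prev [1,6] | push {2,4}
  [32] u=0 | in [3,6] | out [3,6] | prev [4,6] | push {3,6}
  [33] u=1 | in [0,6] | out [0,6] | prev [1,6] | push {}
  [34] u=5 | in [3,6] | out [2,6] | prev [3,6] | push {}
  [35] u=2 | in [0,6] | out [0,6] | prev [1,6] | push {}
  [36] u=4 | in [0,6] | out [2,6] | prev [3,6] | push {0,1,5}
  [37] u=3 | in [3,6] | out [1,6] | prev [2,6] | push {}
  [38] u=6 | in [0,6] | out [-1,6] | prev [0,6] | push {2,4}
  [39] u=0 | in [2,6] | out [2,6] | prev [3,6] | push {3,6}
  [40] u=1 | in [-1,6] | out [-1,6] | prev [0,6] | push {}
  [41] u=5 | in [2,6] | out [1,6] | prev [2,6] | push {}
  [42] u=2 | in [-1,6] | out [-1,6] | prev [0,6] | push {}
  [43] u=4 | in [-1,6] | out [1,6] | prev [2,6] | push {0,1,5}
  [44] u=3 | in [2,6] | out [0,6] | prev [1,6] | push {}
  [45] u=6 | in [-1,6] | out [-2,6] | prev [-1,6] | push {2,4}
  [46] u=0 | in [1,6] | out [1,6] | prev [2,6] | push {3,6}
  [47] u=1 | in [-2,6] | out [-2,6] | prev [-1,6] | push {}
  [48] u=5 | in [1,6] | out [0,6] | prev [1,6] | push {}
  [49] u=2 | in [-2,6] | out [-2,6] | prev [-1,6] | push {}
  [50] u=4 | in [-2,6] | out [0,6] | prev [1,6] | push {0,1,5}
  [51] u=3 | in [1,6] | out [-1,6] | prev [0,6] | push {}
  [52] u=6 | in [-2,6] | out [-3,6] | prev [-2,6] | push {2,4}
  [53] u=0 | in [0,6] | out [0,6] | prev [1,6] | push {3,6}
  [54] u=1 | in [-3,6] | out [-3,6] | prev [-2,6] | push {}
  [55] u=5 | in [0,6] | out [-1,6] | prev [0,6] | push {}
  [56] u=2 | in [-3,6] | out [-3,6] | prev [-2,6] | push {}
  [57] u=4 | in [-3,6] | out [-1,6] | prev [0,6] | push {0,1,5}
  [58] u=3 | in [0,6] | out [-2,6] | prev [-1,6] | push {}
  [59] u=6 | in [-3,6] | out [-4,6] | prev [-3,6] | push {2,4}
  [60] u=0 | in [-1,6] | out [-1,6] | prev [0,6] | push {3,6}
  [61] u=1 | in [-4,6] | out [-4,6] | prev [-3,6] | push {}
  [62] u=5 | in [-1,6] | out [-2,6] | prev [-1,6] | push {}
  [63] u=2 | in [-4,6] | out [-4,6] | prev [-3,6] | push {}
  [64] u=4 | in [-4,6] | out [-2,6] | prev [-1,6] | push {0,1,5}
  [65] u=3 | in [-1,6] | out [-3,6] | prev [-2,6] | push {}
  [66] u=6 | in [-4,6] | out [-5,6] | prev [-4,6] | push {2,4}
  [67] u=0 | in [-2,6] | out [-2,6] | prev [-1,6] | push {3,6}
  [68] u=1 | in [-5,6] | out [-5,6] | prev [-4,6] | push {}
  [69] u=5 | in [-2,6] | out [-3,6] | prev [-2,6] | push {}
  [70] u=2 | in [-5,6] | out [-5,6] | prev [-4,6] | push {}
  [71] u=4 | in [-5,6] | out [-3,6] | prev [-2,6] | push {0,1,5}
  [72] u=3 | in [-2,6] | out [-4,6] | prev [-3,6] | push {}
  [73] u=6 | in [-5,6] | out [-6,6] | prev [-5,6] | push {2,4}
  [74] u=0 | in [-3,6] | out [-3,6] | prev [-2,6] | push {3,6}
  [75] u=1 | in [-6,6] | out [-6,6] | prev [-5,6] | push {}
  [76] u=5 | in [-3,6] | out [-4,6] | prev [-3,6] | push {}
  [77] u=2 | in [-6,6] | out [-6,6] | prev [-5,6] | push {}
  [78] u=4 | in [-6,6] | out [-4,6] | prev [-3,6] | push {0,1,5}
  [79] u=3 | in [-3,6] | out [-5,6] | prev [-4,6] | push {}
  [80] u=6 | in [-6,6] | out [-6,6] | ==
  [81] u=0 | in [-4,6] | out [-4,6] | prev [-3,6] | push {3,6}
  [82] u=1 | in [-6,6] | out [-6,6] | ==
  [83] u=5 | in [-4,6] | out [-5,6] | prev [-4,6] | push {4}
  [84] u=3 | in [-4,6] | out [-6,6] | prev [-5,6] | push {}
  [85] u=6 | in [-6,6] | out [-6,6] | ==
  [86] u=4 | in [-6,6] | out [-4,6] | ==

Converged values:
  [0] [-4,6]
  [1] [-6,6]
  [2] [-6,6]
  [3] [-6,6]
  [4] [-4,6]
  [5] [-5,6]
  [6] [-6,6]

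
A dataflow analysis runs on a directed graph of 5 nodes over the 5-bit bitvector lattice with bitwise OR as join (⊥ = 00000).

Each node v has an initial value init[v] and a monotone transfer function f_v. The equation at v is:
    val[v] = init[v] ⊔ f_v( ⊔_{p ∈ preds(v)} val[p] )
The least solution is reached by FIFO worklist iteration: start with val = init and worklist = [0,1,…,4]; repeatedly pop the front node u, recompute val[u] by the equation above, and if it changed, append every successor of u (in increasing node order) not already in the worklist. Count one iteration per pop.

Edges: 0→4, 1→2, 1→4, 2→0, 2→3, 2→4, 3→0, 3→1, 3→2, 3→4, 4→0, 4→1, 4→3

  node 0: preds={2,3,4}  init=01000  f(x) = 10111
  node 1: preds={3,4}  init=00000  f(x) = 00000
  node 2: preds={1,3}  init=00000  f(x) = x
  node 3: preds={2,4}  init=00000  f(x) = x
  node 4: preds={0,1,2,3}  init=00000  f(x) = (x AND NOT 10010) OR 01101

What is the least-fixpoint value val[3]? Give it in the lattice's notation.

01101

Worklist (14 pops):
  #1 pop 0: in=00000 → 11111 (was 01000); enqueue []
  #2 pop 1: in=00000 → 00000 (no change)
  #3 pop 2: in=00000 → 00000 (no change)
  #4 pop 3: in=00000 → 00000 (no change)
  #5 pop 4: in=11111 → 01101 (was 00000); enqueue [0,1,3]
  #6 pop 0: in=01101 → 11111 (no change)
  #7 pop 1: in=01101 → 00000 (no change)
  #8 pop 3: in=01101 → 01101 (was 00000); enqueue [0,1,2,4]
  #9 pop 0: in=01101 → 11111 (no change)
  #10 pop 1: in=01101 → 00000 (no change)
  #11 pop 2: in=01101 → 01101 (was 00000); enqueue [0,3]
  #12 pop 4: in=11111 → 01101 (no change)
  #13 pop 0: in=01101 → 11111 (no change)
  #14 pop 3: in=01101 → 01101 (no change)

Fixpoint:
  val[0] = 11111
  val[1] = 00000
  val[2] = 01101
  val[3] = 01101
  val[4] = 01101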